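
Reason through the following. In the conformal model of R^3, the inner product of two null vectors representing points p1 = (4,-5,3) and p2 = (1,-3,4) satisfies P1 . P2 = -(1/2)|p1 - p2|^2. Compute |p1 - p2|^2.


p1 - p2 = (3, -2, -1)
|p1 - p2|^2 = 3^2 + (-2)^2 + (-1)^2
= 9 + 4 + 1
= 14


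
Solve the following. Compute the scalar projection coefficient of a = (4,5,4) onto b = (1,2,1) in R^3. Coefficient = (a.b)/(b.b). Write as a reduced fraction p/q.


Projection coefficient = (a . b) / (b . b)
a . b = 4*1 + 5*2 + 4*1
= 4 + 10 + 4 = 18
b . b = 1^2 + 2^2 + 1^2
= 1 + 4 + 1 = 6
Coefficient = 18/6
In lowest terms: 3/1


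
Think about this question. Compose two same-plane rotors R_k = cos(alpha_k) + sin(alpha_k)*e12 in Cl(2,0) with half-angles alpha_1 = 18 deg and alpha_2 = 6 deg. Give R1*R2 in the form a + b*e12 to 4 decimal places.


Same-plane rotors commute and their half-angles add:
R1*R2 = cos(a1 + a2) + sin(a1 + a2)*e12.
a1 + a2 = 18 + 6 = 24 deg
cos(24 deg) = 0.9135
sin(24 deg) = 0.4067
R1*R2 = 0.9135 + 0.4067*e12


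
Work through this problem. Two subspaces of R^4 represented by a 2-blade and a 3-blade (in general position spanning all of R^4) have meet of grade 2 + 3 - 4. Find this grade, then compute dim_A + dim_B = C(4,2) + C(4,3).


Meet grade = grade(A) + grade(B) - n
= 2 + 3 - 4 = 1
C(4,2) = 6
C(4,3) = 4
dim_A + dim_B = 6 + 4 = 10


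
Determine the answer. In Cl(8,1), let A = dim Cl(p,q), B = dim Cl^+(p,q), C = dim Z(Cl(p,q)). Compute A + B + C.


n = 8 + 1 = 9
Total dim = 2^9 = 512
Even subalgebra dim = 2^8 = 256
n is odd, so center dim = 2
Sum = 512 + 256 + 2 = 770


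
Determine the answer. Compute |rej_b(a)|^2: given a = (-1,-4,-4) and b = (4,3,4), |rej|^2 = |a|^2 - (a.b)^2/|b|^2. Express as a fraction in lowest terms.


|a|^2 = (-1)^2 + (-4)^2 + (-4)^2 = 33
|b|^2 = 4^2 + 3^2 + 4^2 = 41
a . b = (-1)*4 + (-4)*3 + (-4)*4 = -32
(a.b)^2 = (-32)^2 = 1024
|rej|^2 = 33 - 1024/41
= (1353 - 1024)/41
= 329/41
In lowest terms: 329/41


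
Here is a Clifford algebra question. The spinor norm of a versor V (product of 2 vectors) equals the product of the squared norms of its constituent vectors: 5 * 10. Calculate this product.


Spinor norm N(V) = |v1|^2 * |v2|^2 * ... * |v2|^2
= 5 * 10
Running product: 5, 50
N(V) = 50


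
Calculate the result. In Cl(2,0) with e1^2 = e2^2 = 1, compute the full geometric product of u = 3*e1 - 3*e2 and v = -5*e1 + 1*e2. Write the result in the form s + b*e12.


Expand: (3*e1 - 3*e2)(-5*e1 + 1*e2)
= 3*(-5)*e1e1 + 3*1*e1e2 + (-3)*(-5)*e2e1 + (-3)*1*e2e2
Using e1^2 = e2^2 = 1, e2e1 = -e1e2:
Scalar part s = 3*(-5) + (-3)*1 = -15 + (-3) = -18
Bivector part b = 3*1 - (-3)*(-5) = 3 - 15 = -12
uv = -18 - 12*e12


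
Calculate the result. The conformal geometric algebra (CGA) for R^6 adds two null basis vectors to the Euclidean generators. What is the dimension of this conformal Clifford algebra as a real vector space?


The conformal model of R^6 uses Cl(7,1): the 6 Euclidean generators plus two extra orthogonal generators e+ (e+^2 = +1) and e- (e-^2 = -1), from which the null vectors e0, einf are built.
Number of generators m = 6 + 2 = 8.
dim Cl(p,q) = 2^m = 2^8 = 256


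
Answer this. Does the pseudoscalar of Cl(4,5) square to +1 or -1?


The pseudoscalar I = e1...e_n (product of all n generators) of Cl(p,q) satisfies I^2 = (-1)^(q + n(n-1)/2).
p = 4, q = 5, n = p + q = 9
n(n-1)/2 = 9 * 8 / 2 = 36
Exponent = q + n(n-1)/2 = 5 + 36 = 41
I^2 = (-1)^41 = -1


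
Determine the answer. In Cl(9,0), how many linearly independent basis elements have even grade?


Even subalgebra dimension = 2^(n-1)
n = 9 + 0 = 9
2^(9 - 1) = 2^8 = 256
Verification: sum of C(9,k) for even k = 1 + 36 + 126 + 84 + 9 = 256
Result = 256


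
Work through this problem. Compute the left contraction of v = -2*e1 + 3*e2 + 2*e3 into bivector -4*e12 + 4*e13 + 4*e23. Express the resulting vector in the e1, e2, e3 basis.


Left contraction v _| B = <vB>_1 (grade-1 part of the geometric product vB).
Using e1_|e12 = e2, e2_|e12 = -e1, e1_|e13 = e3, e3_|e13 = -e1, e2_|e23 = e3, e3_|e23 = -e2:
e1 coeff: -v2*b12 - v3*b13 = -(3)*(-4) - (2)*(4) = 4
e2 coeff: v1*b12 - v3*b23 = (-2)*(-4) - (2)*(4) = 0
e3 coeff: v1*b13 + v2*b23 = (-2)*(4) + (3)*(4) = 4
v _| B = 4*e1 + 0*e2 + 4*e3


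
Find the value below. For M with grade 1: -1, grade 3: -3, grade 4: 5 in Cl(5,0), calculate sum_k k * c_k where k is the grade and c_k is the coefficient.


Grade-weighted sum = sum of grade_k * coefficient_k
1*(-1) = -1
3*(-3) = -9
4*5 = 20
Total = -1 + (-9) + 20 = 10


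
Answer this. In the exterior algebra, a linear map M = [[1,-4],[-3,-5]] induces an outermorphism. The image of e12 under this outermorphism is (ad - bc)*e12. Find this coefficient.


The outermorphism of a linear map f sends e1^e2 to f(e1)^f(e2).
f(e1) = 1*e1 - 3*e2
f(e2) = -4*e1 - 5*e2
f(e1) ^ f(e2) = (1*e1 - 3*e2) ^ (-4*e1 - 5*e2)
= 1*(-5)*e12 + (-3)*(-4)*e21
= (-5 - 12)*e12
= -17*e12
Coefficient = -17


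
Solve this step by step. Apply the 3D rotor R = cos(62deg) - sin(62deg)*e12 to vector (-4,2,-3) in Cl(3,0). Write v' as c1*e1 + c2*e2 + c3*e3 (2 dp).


Rotor R = cos(62deg) - sin(62deg)*e12
Rotation angle theta = 2 * 62 = 124 degrees in the e12 plane (e1 -> e2).
The component perpendicular to the plane (e3) is invariant: v'_3 = v3 = -3.00
cos(124deg) = -0.5592, sin(124deg) = 0.8290
v'_1 = v1*cos(theta) - v2*sin(theta) = -4*(-0.5592) - 2*0.8290 = 0.58
v'_2 = v1*sin(theta) + v2*cos(theta) = -4*0.8290 + 2*(-0.5592) = -4.43
v' = 0.58*e1 - 4.43*e2 - 3.00*e3


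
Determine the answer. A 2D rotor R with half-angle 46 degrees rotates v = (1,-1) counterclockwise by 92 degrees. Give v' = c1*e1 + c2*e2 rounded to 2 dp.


Rotor R = cos(46deg) - sin(46deg)*e12
Rotation angle theta = 2 * 46 = 92 degrees
v' = R*v*~R rotates v by theta.
cos(92deg) = -0.0349, sin(92deg) = 0.9994
v'_1 = 1*cos(92deg) - (-1)*sin(92deg)
= 1*(-0.0349) - (-1)*0.9994
= 0.96
v'_2 = 1*sin(92deg) + (-1)*cos(92deg)
= 1*0.9994 + (-1)*(-0.0349)
= 1.03
v' = 0.96*e1 + 1.03*e2


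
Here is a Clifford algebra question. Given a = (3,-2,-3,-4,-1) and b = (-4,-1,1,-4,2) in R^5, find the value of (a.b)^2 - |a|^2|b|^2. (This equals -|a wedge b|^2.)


a . b = 3*(-4) + (-2)*(-1) + (-3)*1 + (-4)*(-4) + (-1)*2
= -12 + 2 + (-3) + 16 + (-2) = 1
|a|^2 = 3^2 + (-2)^2 + (-3)^2 + (-4)^2 + (-1)^2 = 39
|b|^2 = (-4)^2 + (-1)^2 + 1^2 + (-4)^2 + 2^2 = 38
(a.b)^2 = 1^2 = 1
|a|^2 * |b|^2 = 39 * 38 = 1482
Result = 1 - 1482 = -1481


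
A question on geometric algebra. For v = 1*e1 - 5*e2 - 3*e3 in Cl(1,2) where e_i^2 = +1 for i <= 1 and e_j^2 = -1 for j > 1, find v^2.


v^2 = sum of c_i^2 * e_i^2
Positive signature terms (e_i^2 = +1): 1^2 = 1
Negative signature terms (e_j^2 = -1): (-5)^2 + (-3)^2 = 34
v^2 = 1 - 34 = -33


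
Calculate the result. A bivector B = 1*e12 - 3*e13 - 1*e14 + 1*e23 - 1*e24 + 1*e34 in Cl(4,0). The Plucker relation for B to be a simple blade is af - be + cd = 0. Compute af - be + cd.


Plucker relation: af - be + cd
a*f = 1*1 = 1
b*e = (-3)*(-1) = 3
c*d = (-1)*1 = -1
af - be + cd = 1 - 3 + (-1)
= -3


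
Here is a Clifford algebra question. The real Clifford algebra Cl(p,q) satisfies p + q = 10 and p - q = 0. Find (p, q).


We need p + q = 10 and p - q = 0.
Adding: 2p = 10 + 0 = 10, so p = 5.
Then q = 10 - 5 = 5.
(p, q) = (5, 5)


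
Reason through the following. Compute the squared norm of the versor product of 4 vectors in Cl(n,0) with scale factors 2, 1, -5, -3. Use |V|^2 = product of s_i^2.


Each vector v_i has |v_i|^2 = s_i^2
Squared scales: 2^2 = 4, 1^2 = 1, (-5)^2 = 25, (-3)^2 = 9
|V|^2 = 4 * 1 * 25 * 9
= 900


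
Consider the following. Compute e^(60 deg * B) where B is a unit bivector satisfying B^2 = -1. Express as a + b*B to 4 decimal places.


For a unit bivector B with B^2 = -1, the exponential series gives
e^(theta*B) = cos(theta) + sin(theta)*B (the GA analogue of Euler's formula).
theta = 60 degrees = 1.047198 rad
cos(60 deg) = 0.5000
sin(60 deg) = 0.8660
exp(theta*B) = 0.5000 + 0.8660*B


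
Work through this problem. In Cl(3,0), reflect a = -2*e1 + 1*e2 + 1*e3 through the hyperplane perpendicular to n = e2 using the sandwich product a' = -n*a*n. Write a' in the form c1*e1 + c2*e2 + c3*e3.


Reflection formula: a' = -n*a*n, with n = e2 (unit vector, n^2 = 1).
For reflection through hyperplane perp to e2:
The component along e2 flips sign, others stay.
a = (-2, 1, 1)
a' = (-2, -1, 1)
a' = -2*e1 - 1*e2 + 1*e3


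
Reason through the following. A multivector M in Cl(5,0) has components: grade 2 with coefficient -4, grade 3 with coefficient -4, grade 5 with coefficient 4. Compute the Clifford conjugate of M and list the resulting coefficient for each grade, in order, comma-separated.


Clifford conjugate sign for grade k: (-1)^(k(k+1)/2)
Grade 2: (-1)^(2*3/2) = (-1)^3 = -1, coeff -4 -> 4
Grade 3: (-1)^(3*4/2) = (-1)^6 = 1, coeff -4 -> -4
Grade 5: (-1)^(5*6/2) = (-1)^15 = -1, coeff 4 -> -4
Conjugated coefficients: 4, -4, -4


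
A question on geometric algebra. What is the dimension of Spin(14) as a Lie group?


Spin(n) double-covers SO(n); both have Lie algebra so(n) of dimension n(n-1)/2.
n = 14
n(n-1) = 14 * 13 = 182
dim Spin(14) = 182/2 = 91


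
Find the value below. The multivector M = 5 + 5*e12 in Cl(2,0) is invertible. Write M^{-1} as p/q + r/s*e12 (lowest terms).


M = 5 + 5*e12, where e12^2 = -1.
Since M commutes with its reverse ~M = a - b*e12, M * ~M = a^2 - b^2*e12^2 = a^2 + b^2.
So M^{-1} = ~M / (a^2 + b^2) = (a - b*e12)/(a^2 + b^2).
a^2 + b^2 = 25 + 25 = 50
Scalar part = 5/50 = 1/10
Bivector coeff = -5/50 = -1/10
M^{-1} = 1/10 - 1/10*e12


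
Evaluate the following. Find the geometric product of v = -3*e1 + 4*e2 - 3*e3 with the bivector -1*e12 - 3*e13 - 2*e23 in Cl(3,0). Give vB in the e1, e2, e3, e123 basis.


vB has grade-1 (vector) and grade-3 (trivector) parts: vB = (v _| B) + (v ^ B).
Vector part <vB>_1:
  e1: -v2*b12 - v3*b13 = -(4)*(-1) - (-3)*(-3) = -5
  e2: v1*b12 - v3*b23 = (-3)*(-1) - (-3)*(-2) = -3
  e3: v1*b13 + v2*b23 = (-3)*(-3) + (4)*(-2) = 1
Trivector part <vB>_3:
  e123: v1*b23 - v2*b13 + v3*b12 = (-3)*(-2) - (4)*(-3) + (-3)*(-1) = 21
vB = -5*e1 - 3*e2 + 1*e3 + 21*e123


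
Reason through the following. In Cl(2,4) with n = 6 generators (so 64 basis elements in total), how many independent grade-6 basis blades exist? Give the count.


Number of grade-k basis blades in Cl(p,q) with n = p + q is C(n, k).
n = 2 + 4 = 6
C(6, 6) = 6! / (6! * 0!)
= 720 / (720 * 1)
= 1


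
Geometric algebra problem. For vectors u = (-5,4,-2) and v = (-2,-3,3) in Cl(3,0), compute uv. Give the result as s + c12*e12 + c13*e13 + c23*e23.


In Cl(3,0): e_i^2 = 1, e_ie_j = -e_je_i for i != j.
Scalar part = u . v = (-5)*(-2) + 4*(-3) + (-2)*3
= 10 + (-12) + (-6) = -8
e12 coeff = (-5)*(-3) - 4*(-2) = 15 - (-8) = 23
e13 coeff = (-5)*3 - (-2)*(-2) = -15 - 4 = -19
e23 coeff = 4*3 - (-2)*(-3) = 12 - 6 = 6
uv = -8 + 23*e12 - 19*e13 + 6*e23


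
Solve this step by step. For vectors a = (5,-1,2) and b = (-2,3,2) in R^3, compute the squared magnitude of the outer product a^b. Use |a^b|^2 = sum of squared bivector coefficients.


a wedge b = (a1*b2 - a2*b1)*e12 + (a1*b3 - a3*b1)*e13 + (a2*b3 - a3*b2)*e23
e12 coeff: 5*3 - (-1)*(-2) = 15 - 2 = 13
e13 coeff: 5*2 - 2*(-2) = 10 - (-4) = 14
e23 coeff: (-1)*2 - 2*3 = -2 - 6 = -8
|a wedge b|^2 = 13^2 + 14^2 + (-8)^2
= 169 + 196 + 64
= 429


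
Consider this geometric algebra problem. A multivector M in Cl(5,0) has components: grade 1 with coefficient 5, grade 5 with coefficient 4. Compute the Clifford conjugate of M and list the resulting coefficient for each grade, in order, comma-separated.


Clifford conjugate sign for grade k: (-1)^(k(k+1)/2)
Grade 1: (-1)^(1*2/2) = (-1)^1 = -1, coeff 5 -> -5
Grade 5: (-1)^(5*6/2) = (-1)^15 = -1, coeff 4 -> -4
Conjugated coefficients: -5, -4


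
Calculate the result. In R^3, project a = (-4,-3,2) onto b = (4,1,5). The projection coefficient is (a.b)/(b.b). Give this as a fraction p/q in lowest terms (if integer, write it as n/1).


Projection coefficient = (a . b) / (b . b)
a . b = (-4)*4 + (-3)*1 + 2*5
= -16 + (-3) + 10 = -9
b . b = 4^2 + 1^2 + 5^2
= 16 + 1 + 25 = 42
Coefficient = -9/42
In lowest terms: -3/14


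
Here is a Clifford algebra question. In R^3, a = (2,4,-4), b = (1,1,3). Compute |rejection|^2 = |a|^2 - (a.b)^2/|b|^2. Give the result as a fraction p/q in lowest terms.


|a|^2 = 2^2 + 4^2 + (-4)^2 = 36
|b|^2 = 1^2 + 1^2 + 3^2 = 11
a . b = 2*1 + 4*1 + (-4)*3 = -6
(a.b)^2 = (-6)^2 = 36
|rej|^2 = 36 - 36/11
= (396 - 36)/11
= 360/11
In lowest terms: 360/11


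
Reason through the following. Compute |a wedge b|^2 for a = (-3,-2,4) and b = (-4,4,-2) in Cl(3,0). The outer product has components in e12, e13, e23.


a wedge b = (a1*b2 - a2*b1)*e12 + (a1*b3 - a3*b1)*e13 + (a2*b3 - a3*b2)*e23
e12 coeff: (-3)*4 - (-2)*(-4) = -12 - 8 = -20
e13 coeff: (-3)*(-2) - 4*(-4) = 6 - (-16) = 22
e23 coeff: (-2)*(-2) - 4*4 = 4 - 16 = -12
|a wedge b|^2 = (-20)^2 + 22^2 + (-12)^2
= 400 + 484 + 144
= 1028


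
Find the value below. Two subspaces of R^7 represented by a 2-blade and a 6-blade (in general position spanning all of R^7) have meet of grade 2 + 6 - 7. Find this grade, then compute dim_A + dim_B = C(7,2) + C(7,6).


Meet grade = grade(A) + grade(B) - n
= 2 + 6 - 7 = 1
C(7,2) = 21
C(7,6) = 7
dim_A + dim_B = 21 + 7 = 28


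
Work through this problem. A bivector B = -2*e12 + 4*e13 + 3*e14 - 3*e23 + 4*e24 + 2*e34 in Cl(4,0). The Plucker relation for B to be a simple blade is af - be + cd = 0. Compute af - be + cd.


Plucker relation: af - be + cd
a*f = (-2)*2 = -4
b*e = 4*4 = 16
c*d = 3*(-3) = -9
af - be + cd = -4 - 16 + (-9)
= -29


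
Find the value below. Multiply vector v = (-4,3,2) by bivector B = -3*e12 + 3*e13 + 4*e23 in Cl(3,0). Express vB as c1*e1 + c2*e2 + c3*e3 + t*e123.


vB has grade-1 (vector) and grade-3 (trivector) parts: vB = (v _| B) + (v ^ B).
Vector part <vB>_1:
  e1: -v2*b12 - v3*b13 = -(3)*(-3) - (2)*(3) = 3
  e2: v1*b12 - v3*b23 = (-4)*(-3) - (2)*(4) = 4
  e3: v1*b13 + v2*b23 = (-4)*(3) + (3)*(4) = 0
Trivector part <vB>_3:
  e123: v1*b23 - v2*b13 + v3*b12 = (-4)*(4) - (3)*(3) + (2)*(-3) = -31
vB = 3*e1 + 4*e2 + 0*e3 - 31*e123


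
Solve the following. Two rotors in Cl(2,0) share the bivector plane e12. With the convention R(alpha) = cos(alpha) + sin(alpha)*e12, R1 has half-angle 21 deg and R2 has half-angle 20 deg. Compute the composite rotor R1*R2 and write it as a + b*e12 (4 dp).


Same-plane rotors commute and their half-angles add:
R1*R2 = cos(a1 + a2) + sin(a1 + a2)*e12.
a1 + a2 = 21 + 20 = 41 deg
cos(41 deg) = 0.7547
sin(41 deg) = 0.6561
R1*R2 = 0.7547 + 0.6561*e12


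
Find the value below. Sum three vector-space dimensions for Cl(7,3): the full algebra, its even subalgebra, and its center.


n = 7 + 3 = 10
Total dim = 2^10 = 1024
Even subalgebra dim = 2^9 = 512
n is even, so center dim = 1
Sum = 1024 + 512 + 1 = 1537


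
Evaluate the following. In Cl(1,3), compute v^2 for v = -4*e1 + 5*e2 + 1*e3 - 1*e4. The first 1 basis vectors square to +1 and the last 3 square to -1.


v^2 = sum of c_i^2 * e_i^2
Positive signature terms (e_i^2 = +1): (-4)^2 = 16
Negative signature terms (e_j^2 = -1): 5^2 + 1^2 + (-1)^2 = 27
v^2 = 16 - 27 = -11


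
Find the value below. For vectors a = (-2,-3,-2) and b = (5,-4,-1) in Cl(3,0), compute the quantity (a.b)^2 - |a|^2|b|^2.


a . b = (-2)*5 + (-3)*(-4) + (-2)*(-1)
= -10 + 12 + 2 = 4
|a|^2 = (-2)^2 + (-3)^2 + (-2)^2 = 17
|b|^2 = 5^2 + (-4)^2 + (-1)^2 = 42
(a.b)^2 = 4^2 = 16
|a|^2 * |b|^2 = 17 * 42 = 714
Result = 16 - 714 = -698


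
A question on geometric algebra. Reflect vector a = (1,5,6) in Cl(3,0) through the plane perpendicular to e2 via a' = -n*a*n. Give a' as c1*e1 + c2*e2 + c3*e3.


Reflection formula: a' = -n*a*n, with n = e2 (unit vector, n^2 = 1).
For reflection through hyperplane perp to e2:
The component along e2 flips sign, others stay.
a = (1, 5, 6)
a' = (1, -5, 6)
a' = 1*e1 - 5*e2 + 6*e3


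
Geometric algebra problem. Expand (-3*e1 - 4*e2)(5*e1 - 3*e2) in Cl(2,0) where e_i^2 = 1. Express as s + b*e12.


Expand: (-3*e1 - 4*e2)(5*e1 - 3*e2)
= (-3)*5*e1e1 + (-3)*(-3)*e1e2 + (-4)*5*e2e1 + (-4)*(-3)*e2e2
Using e1^2 = e2^2 = 1, e2e1 = -e1e2:
Scalar part s = (-3)*5 + (-4)*(-3) = -15 + 12 = -3
Bivector part b = (-3)*(-3) - (-4)*5 = 9 - (-20) = 29
uv = -3 + 29*e12


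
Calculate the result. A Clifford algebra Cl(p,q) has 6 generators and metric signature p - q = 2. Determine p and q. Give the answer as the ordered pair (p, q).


We need p + q = 6 and p - q = 2.
Adding: 2p = 6 + 2 = 8, so p = 4.
Then q = 6 - 4 = 2.
(p, q) = (4, 2)


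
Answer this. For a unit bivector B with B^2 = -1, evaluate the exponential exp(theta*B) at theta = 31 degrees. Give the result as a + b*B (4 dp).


For a unit bivector B with B^2 = -1, the exponential series gives
e^(theta*B) = cos(theta) + sin(theta)*B (the GA analogue of Euler's formula).
theta = 31 degrees = 0.541052 rad
cos(31 deg) = 0.8572
sin(31 deg) = 0.5150
exp(theta*B) = 0.8572 + 0.5150*B


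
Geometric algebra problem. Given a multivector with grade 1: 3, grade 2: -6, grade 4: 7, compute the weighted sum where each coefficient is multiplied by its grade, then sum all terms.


Grade-weighted sum = sum of grade_k * coefficient_k
1*3 = 3
2*(-6) = -12
4*7 = 28
Total = 3 + (-12) + 28 = 19


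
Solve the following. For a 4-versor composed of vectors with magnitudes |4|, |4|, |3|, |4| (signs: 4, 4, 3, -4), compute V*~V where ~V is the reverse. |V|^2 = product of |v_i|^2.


Each vector v_i has |v_i|^2 = s_i^2
Squared scales: 4^2 = 16, 4^2 = 16, 3^2 = 9, (-4)^2 = 16
|V|^2 = 16 * 16 * 9 * 16
= 36864


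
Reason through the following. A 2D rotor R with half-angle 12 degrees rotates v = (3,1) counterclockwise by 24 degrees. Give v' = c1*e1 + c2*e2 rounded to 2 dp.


Rotor R = cos(12deg) - sin(12deg)*e12
Rotation angle theta = 2 * 12 = 24 degrees
v' = R*v*~R rotates v by theta.
cos(24deg) = 0.9135, sin(24deg) = 0.4067
v'_1 = 3*cos(24deg) - 1*sin(24deg)
= 3*0.9135 - 1*0.4067
= 2.33
v'_2 = 3*sin(24deg) + 1*cos(24deg)
= 3*0.4067 + 1*0.9135
= 2.13
v' = 2.33*e1 + 2.13*e2


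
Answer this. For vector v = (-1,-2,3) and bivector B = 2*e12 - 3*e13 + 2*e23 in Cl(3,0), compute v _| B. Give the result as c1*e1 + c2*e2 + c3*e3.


Left contraction v _| B = <vB>_1 (grade-1 part of the geometric product vB).
Using e1_|e12 = e2, e2_|e12 = -e1, e1_|e13 = e3, e3_|e13 = -e1, e2_|e23 = e3, e3_|e23 = -e2:
e1 coeff: -v2*b12 - v3*b13 = -(-2)*(2) - (3)*(-3) = 13
e2 coeff: v1*b12 - v3*b23 = (-1)*(2) - (3)*(2) = -8
e3 coeff: v1*b13 + v2*b23 = (-1)*(-3) + (-2)*(2) = -1
v _| B = 13*e1 - 8*e2 - 1*e3


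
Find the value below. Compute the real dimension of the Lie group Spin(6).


Spin(n) double-covers SO(n); both have Lie algebra so(n) of dimension n(n-1)/2.
n = 6
n(n-1) = 6 * 5 = 30
dim Spin(6) = 30/2 = 15


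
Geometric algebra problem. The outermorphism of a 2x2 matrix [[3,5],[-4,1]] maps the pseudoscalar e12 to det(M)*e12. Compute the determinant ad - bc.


The outermorphism of a linear map f sends e1^e2 to f(e1)^f(e2).
f(e1) = 3*e1 - 4*e2
f(e2) = 5*e1 + 1*e2
f(e1) ^ f(e2) = (3*e1 - 4*e2) ^ (5*e1 + 1*e2)
= 3*1*e12 + (-4)*5*e21
= (3 - (-20))*e12
= 23*e12
Coefficient = 23


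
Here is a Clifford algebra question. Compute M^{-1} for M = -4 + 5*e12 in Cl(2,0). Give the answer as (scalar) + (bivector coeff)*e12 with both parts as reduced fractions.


M = -4 + 5*e12, where e12^2 = -1.
Since M commutes with its reverse ~M = a - b*e12, M * ~M = a^2 - b^2*e12^2 = a^2 + b^2.
So M^{-1} = ~M / (a^2 + b^2) = (a - b*e12)/(a^2 + b^2).
a^2 + b^2 = 16 + 25 = 41
Scalar part = -4/41 = -4/41
Bivector coeff = -5/41 = -5/41
M^{-1} = -4/41 - 5/41*e12


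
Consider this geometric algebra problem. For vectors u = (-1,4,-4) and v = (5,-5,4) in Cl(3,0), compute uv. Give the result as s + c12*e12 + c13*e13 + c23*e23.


In Cl(3,0): e_i^2 = 1, e_ie_j = -e_je_i for i != j.
Scalar part = u . v = (-1)*5 + 4*(-5) + (-4)*4
= -5 + (-20) + (-16) = -41
e12 coeff = (-1)*(-5) - 4*5 = 5 - 20 = -15
e13 coeff = (-1)*4 - (-4)*5 = -4 - (-20) = 16
e23 coeff = 4*4 - (-4)*(-5) = 16 - 20 = -4
uv = -41 - 15*e12 + 16*e13 - 4*e23


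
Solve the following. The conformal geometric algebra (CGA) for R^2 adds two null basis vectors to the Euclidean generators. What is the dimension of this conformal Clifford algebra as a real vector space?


The conformal model of R^2 uses Cl(3,1): the 2 Euclidean generators plus two extra orthogonal generators e+ (e+^2 = +1) and e- (e-^2 = -1), from which the null vectors e0, einf are built.
Number of generators m = 2 + 2 = 4.
dim Cl(p,q) = 2^m = 2^4 = 16


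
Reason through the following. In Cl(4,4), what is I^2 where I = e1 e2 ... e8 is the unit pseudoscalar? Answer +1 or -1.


The pseudoscalar I = e1...e_n (product of all n generators) of Cl(p,q) satisfies I^2 = (-1)^(q + n(n-1)/2).
p = 4, q = 4, n = p + q = 8
n(n-1)/2 = 8 * 7 / 2 = 28
Exponent = q + n(n-1)/2 = 4 + 28 = 32
I^2 = (-1)^32 = +1


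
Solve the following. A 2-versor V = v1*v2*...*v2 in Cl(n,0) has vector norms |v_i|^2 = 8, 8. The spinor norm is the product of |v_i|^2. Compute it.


Spinor norm N(V) = |v1|^2 * |v2|^2 * ... * |v2|^2
= 8 * 8
Running product: 8, 64
N(V) = 64


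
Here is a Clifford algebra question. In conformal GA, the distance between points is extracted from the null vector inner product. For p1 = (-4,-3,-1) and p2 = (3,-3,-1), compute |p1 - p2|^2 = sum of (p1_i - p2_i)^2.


p1 - p2 = (-7, 0, 0)
|p1 - p2|^2 = (-7)^2 + 0^2 + 0^2
= 49 + 0 + 0
= 49


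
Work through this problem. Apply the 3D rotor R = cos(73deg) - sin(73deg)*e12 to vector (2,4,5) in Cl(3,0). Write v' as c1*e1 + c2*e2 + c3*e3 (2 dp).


Rotor R = cos(73deg) - sin(73deg)*e12
Rotation angle theta = 2 * 73 = 146 degrees in the e12 plane (e1 -> e2).
The component perpendicular to the plane (e3) is invariant: v'_3 = v3 = 5.00
cos(146deg) = -0.8290, sin(146deg) = 0.5592
v'_1 = v1*cos(theta) - v2*sin(theta) = 2*(-0.8290) - 4*0.5592 = -3.89
v'_2 = v1*sin(theta) + v2*cos(theta) = 2*0.5592 + 4*(-0.8290) = -2.20
v' = -3.89*e1 - 2.20*e2 + 5.00*e3


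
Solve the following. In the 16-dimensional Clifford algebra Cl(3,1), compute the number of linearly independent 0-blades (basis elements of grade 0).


Number of grade-k basis blades in Cl(p,q) with n = p + q is C(n, k).
n = 3 + 1 = 4
C(4, 0) = 4! / (0! * 4!)
= 24 / (1 * 24)
= 1


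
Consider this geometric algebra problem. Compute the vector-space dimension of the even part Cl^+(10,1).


Even subalgebra dimension = 2^(n-1)
n = 10 + 1 = 11
2^(11 - 1) = 2^10 = 1024
Verification: sum of C(11,k) for even k = 1 + 55 + 330 + 462 + 165 + 11 = 1024
Result = 1024


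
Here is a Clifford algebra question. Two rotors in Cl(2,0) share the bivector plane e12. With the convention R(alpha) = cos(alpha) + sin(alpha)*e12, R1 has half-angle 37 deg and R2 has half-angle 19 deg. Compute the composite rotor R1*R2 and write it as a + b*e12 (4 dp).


Same-plane rotors commute and their half-angles add:
R1*R2 = cos(a1 + a2) + sin(a1 + a2)*e12.
a1 + a2 = 37 + 19 = 56 deg
cos(56 deg) = 0.5592
sin(56 deg) = 0.8290
R1*R2 = 0.5592 + 0.8290*e12


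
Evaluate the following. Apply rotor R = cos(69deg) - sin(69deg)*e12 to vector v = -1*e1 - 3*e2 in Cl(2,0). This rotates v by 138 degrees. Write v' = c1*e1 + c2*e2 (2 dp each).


Rotor R = cos(69deg) - sin(69deg)*e12
Rotation angle theta = 2 * 69 = 138 degrees
v' = R*v*~R rotates v by theta.
cos(138deg) = -0.7431, sin(138deg) = 0.6691
v'_1 = -1*cos(138deg) - (-3)*sin(138deg)
= -1*(-0.7431) - (-3)*0.6691
= 2.75
v'_2 = -1*sin(138deg) + (-3)*cos(138deg)
= -1*0.6691 + (-3)*(-0.7431)
= 1.56
v' = 2.75*e1 + 1.56*e2


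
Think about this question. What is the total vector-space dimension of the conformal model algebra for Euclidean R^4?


The conformal model of R^4 uses Cl(5,1): the 4 Euclidean generators plus two extra orthogonal generators e+ (e+^2 = +1) and e- (e-^2 = -1), from which the null vectors e0, einf are built.
Number of generators m = 4 + 2 = 6.
dim Cl(p,q) = 2^m = 2^6 = 64


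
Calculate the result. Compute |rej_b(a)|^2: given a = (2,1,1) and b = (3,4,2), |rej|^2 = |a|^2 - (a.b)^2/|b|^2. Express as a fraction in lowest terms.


|a|^2 = 2^2 + 1^2 + 1^2 = 6
|b|^2 = 3^2 + 4^2 + 2^2 = 29
a . b = 2*3 + 1*4 + 1*2 = 12
(a.b)^2 = 12^2 = 144
|rej|^2 = 6 - 144/29
= (174 - 144)/29
= 30/29
In lowest terms: 30/29


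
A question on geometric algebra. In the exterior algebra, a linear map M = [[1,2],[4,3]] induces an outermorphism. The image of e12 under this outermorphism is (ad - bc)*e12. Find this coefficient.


The outermorphism of a linear map f sends e1^e2 to f(e1)^f(e2).
f(e1) = 1*e1 + 4*e2
f(e2) = 2*e1 + 3*e2
f(e1) ^ f(e2) = (1*e1 + 4*e2) ^ (2*e1 + 3*e2)
= 1*3*e12 + 4*2*e21
= (3 - 8)*e12
= -5*e12
Coefficient = -5


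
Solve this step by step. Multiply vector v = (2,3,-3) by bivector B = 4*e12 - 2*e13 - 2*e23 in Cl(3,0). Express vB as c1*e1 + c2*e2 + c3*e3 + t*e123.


vB has grade-1 (vector) and grade-3 (trivector) parts: vB = (v _| B) + (v ^ B).
Vector part <vB>_1:
  e1: -v2*b12 - v3*b13 = -(3)*(4) - (-3)*(-2) = -18
  e2: v1*b12 - v3*b23 = (2)*(4) - (-3)*(-2) = 2
  e3: v1*b13 + v2*b23 = (2)*(-2) + (3)*(-2) = -10
Trivector part <vB>_3:
  e123: v1*b23 - v2*b13 + v3*b12 = (2)*(-2) - (3)*(-2) + (-3)*(4) = -10
vB = -18*e1 + 2*e2 - 10*e3 - 10*e123


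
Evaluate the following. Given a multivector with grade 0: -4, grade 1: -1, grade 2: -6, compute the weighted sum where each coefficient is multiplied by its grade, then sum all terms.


Grade-weighted sum = sum of grade_k * coefficient_k
0*(-4) = 0
1*(-1) = -1
2*(-6) = -12
Total = 0 + (-1) + (-12) = -13


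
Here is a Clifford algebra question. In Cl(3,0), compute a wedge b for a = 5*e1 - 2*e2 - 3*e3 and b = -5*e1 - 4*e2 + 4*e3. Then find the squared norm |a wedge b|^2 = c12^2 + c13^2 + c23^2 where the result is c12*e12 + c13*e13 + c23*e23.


a wedge b = (a1*b2 - a2*b1)*e12 + (a1*b3 - a3*b1)*e13 + (a2*b3 - a3*b2)*e23
e12 coeff: 5*(-4) - (-2)*(-5) = -20 - 10 = -30
e13 coeff: 5*4 - (-3)*(-5) = 20 - 15 = 5
e23 coeff: (-2)*4 - (-3)*(-4) = -8 - 12 = -20
|a wedge b|^2 = (-30)^2 + 5^2 + (-20)^2
= 900 + 25 + 400
= 1325


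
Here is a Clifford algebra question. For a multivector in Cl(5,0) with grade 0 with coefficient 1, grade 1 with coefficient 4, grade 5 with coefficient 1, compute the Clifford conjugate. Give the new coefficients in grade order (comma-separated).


Clifford conjugate sign for grade k: (-1)^(k(k+1)/2)
Grade 0: (-1)^(0*1/2) = (-1)^0 = 1, coeff 1 -> 1
Grade 1: (-1)^(1*2/2) = (-1)^1 = -1, coeff 4 -> -4
Grade 5: (-1)^(5*6/2) = (-1)^15 = -1, coeff 1 -> -1
Conjugated coefficients: 1, -4, -1


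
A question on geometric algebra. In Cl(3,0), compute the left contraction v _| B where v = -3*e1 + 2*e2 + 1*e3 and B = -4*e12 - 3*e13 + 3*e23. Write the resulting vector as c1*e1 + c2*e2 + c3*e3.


Left contraction v _| B = <vB>_1 (grade-1 part of the geometric product vB).
Using e1_|e12 = e2, e2_|e12 = -e1, e1_|e13 = e3, e3_|e13 = -e1, e2_|e23 = e3, e3_|e23 = -e2:
e1 coeff: -v2*b12 - v3*b13 = -(2)*(-4) - (1)*(-3) = 11
e2 coeff: v1*b12 - v3*b23 = (-3)*(-4) - (1)*(3) = 9
e3 coeff: v1*b13 + v2*b23 = (-3)*(-3) + (2)*(3) = 15
v _| B = 11*e1 + 9*e2 + 15*e3


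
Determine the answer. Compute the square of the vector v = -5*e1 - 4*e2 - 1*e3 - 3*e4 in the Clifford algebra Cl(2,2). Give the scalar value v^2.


v^2 = sum of c_i^2 * e_i^2
Positive signature terms (e_i^2 = +1): (-5)^2 + (-4)^2 = 41
Negative signature terms (e_j^2 = -1): (-1)^2 + (-3)^2 = 10
v^2 = 41 - 10 = 31


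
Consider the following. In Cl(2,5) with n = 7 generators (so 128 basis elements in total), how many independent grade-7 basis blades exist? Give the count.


Number of grade-k basis blades in Cl(p,q) with n = p + q is C(n, k).
n = 2 + 5 = 7
C(7, 7) = 7! / (7! * 0!)
= 5040 / (5040 * 1)
= 1


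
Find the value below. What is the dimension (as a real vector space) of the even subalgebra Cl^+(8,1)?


Even subalgebra dimension = 2^(n-1)
n = 8 + 1 = 9
2^(9 - 1) = 2^8 = 256
Verification: sum of C(9,k) for even k = 1 + 36 + 126 + 84 + 9 = 256
Result = 256


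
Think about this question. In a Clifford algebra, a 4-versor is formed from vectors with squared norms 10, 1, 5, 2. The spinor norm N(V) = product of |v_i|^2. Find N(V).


Spinor norm N(V) = |v1|^2 * |v2|^2 * ... * |v4|^2
= 10 * 1 * 5 * 2
Running product: 10, 10, 50, 100
N(V) = 100


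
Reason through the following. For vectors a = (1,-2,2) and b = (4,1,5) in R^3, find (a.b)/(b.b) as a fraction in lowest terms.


Projection coefficient = (a . b) / (b . b)
a . b = 1*4 + (-2)*1 + 2*5
= 4 + (-2) + 10 = 12
b . b = 4^2 + 1^2 + 5^2
= 16 + 1 + 25 = 42
Coefficient = 12/42
In lowest terms: 2/7


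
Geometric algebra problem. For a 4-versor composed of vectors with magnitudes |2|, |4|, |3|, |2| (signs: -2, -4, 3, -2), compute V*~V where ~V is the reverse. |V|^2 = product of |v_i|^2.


Each vector v_i has |v_i|^2 = s_i^2
Squared scales: (-2)^2 = 4, (-4)^2 = 16, 3^2 = 9, (-2)^2 = 4
|V|^2 = 4 * 16 * 9 * 4
= 2304


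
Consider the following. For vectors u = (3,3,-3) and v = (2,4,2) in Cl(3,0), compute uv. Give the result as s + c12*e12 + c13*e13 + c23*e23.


In Cl(3,0): e_i^2 = 1, e_ie_j = -e_je_i for i != j.
Scalar part = u . v = 3*2 + 3*4 + (-3)*2
= 6 + 12 + (-6) = 12
e12 coeff = 3*4 - 3*2 = 12 - 6 = 6
e13 coeff = 3*2 - (-3)*2 = 6 - (-6) = 12
e23 coeff = 3*2 - (-3)*4 = 6 - (-12) = 18
uv = 12 + 6*e12 + 12*e13 + 18*e23


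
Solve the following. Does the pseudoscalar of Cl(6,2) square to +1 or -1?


The pseudoscalar I = e1...e_n (product of all n generators) of Cl(p,q) satisfies I^2 = (-1)^(q + n(n-1)/2).
p = 6, q = 2, n = p + q = 8
n(n-1)/2 = 8 * 7 / 2 = 28
Exponent = q + n(n-1)/2 = 2 + 28 = 30
I^2 = (-1)^30 = +1


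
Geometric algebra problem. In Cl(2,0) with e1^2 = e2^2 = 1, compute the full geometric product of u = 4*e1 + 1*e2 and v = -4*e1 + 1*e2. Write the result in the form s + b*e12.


Expand: (4*e1 + 1*e2)(-4*e1 + 1*e2)
= 4*(-4)*e1e1 + 4*1*e1e2 + 1*(-4)*e2e1 + 1*1*e2e2
Using e1^2 = e2^2 = 1, e2e1 = -e1e2:
Scalar part s = 4*(-4) + 1*1 = -16 + 1 = -15
Bivector part b = 4*1 - 1*(-4) = 4 - (-4) = 8
uv = -15 + 8*e12


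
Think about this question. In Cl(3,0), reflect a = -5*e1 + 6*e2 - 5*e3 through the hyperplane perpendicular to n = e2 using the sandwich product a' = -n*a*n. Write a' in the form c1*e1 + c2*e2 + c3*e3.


Reflection formula: a' = -n*a*n, with n = e2 (unit vector, n^2 = 1).
For reflection through hyperplane perp to e2:
The component along e2 flips sign, others stay.
a = (-5, 6, -5)
a' = (-5, -6, -5)
a' = -5*e1 - 6*e2 - 5*e3


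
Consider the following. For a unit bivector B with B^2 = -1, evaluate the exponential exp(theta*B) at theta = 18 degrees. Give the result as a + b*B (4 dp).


For a unit bivector B with B^2 = -1, the exponential series gives
e^(theta*B) = cos(theta) + sin(theta)*B (the GA analogue of Euler's formula).
theta = 18 degrees = 0.314159 rad
cos(18 deg) = 0.9511
sin(18 deg) = 0.3090
exp(theta*B) = 0.9511 + 0.3090*B


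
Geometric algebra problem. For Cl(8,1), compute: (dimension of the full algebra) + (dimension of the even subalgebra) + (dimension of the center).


n = 8 + 1 = 9
Total dim = 2^9 = 512
Even subalgebra dim = 2^8 = 256
n is odd, so center dim = 2
Sum = 512 + 256 + 2 = 770


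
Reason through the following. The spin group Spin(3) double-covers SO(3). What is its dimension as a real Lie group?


Spin(n) double-covers SO(n); both have Lie algebra so(n) of dimension n(n-1)/2.
n = 3
n(n-1) = 3 * 2 = 6
dim Spin(3) = 6/2 = 3


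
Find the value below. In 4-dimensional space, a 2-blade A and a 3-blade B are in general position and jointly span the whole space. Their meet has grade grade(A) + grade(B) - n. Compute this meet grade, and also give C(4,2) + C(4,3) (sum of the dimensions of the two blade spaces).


Meet grade = grade(A) + grade(B) - n
= 2 + 3 - 4 = 1
C(4,2) = 6
C(4,3) = 4
dim_A + dim_B = 6 + 4 = 10


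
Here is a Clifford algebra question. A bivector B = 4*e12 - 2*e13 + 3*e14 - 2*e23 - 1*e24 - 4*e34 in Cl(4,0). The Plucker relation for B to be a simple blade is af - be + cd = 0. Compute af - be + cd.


Plucker relation: af - be + cd
a*f = 4*(-4) = -16
b*e = (-2)*(-1) = 2
c*d = 3*(-2) = -6
af - be + cd = -16 - 2 + (-6)
= -24


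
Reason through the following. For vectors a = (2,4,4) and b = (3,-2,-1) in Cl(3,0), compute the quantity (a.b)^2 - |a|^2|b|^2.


a . b = 2*3 + 4*(-2) + 4*(-1)
= 6 + (-8) + (-4) = -6
|a|^2 = 2^2 + 4^2 + 4^2 = 36
|b|^2 = 3^2 + (-2)^2 + (-1)^2 = 14
(a.b)^2 = (-6)^2 = 36
|a|^2 * |b|^2 = 36 * 14 = 504
Result = 36 - 504 = -468


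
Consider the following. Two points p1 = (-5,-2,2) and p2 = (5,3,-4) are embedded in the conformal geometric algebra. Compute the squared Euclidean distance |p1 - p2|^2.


p1 - p2 = (-10, -5, 6)
|p1 - p2|^2 = (-10)^2 + (-5)^2 + 6^2
= 100 + 25 + 36
= 161


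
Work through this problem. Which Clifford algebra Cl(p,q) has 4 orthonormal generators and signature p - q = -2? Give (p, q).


We need p + q = 4 and p - q = -2.
Adding: 2p = 4 + (-2) = 2, so p = 1.
Then q = 4 - 1 = 3.
(p, q) = (1, 3)


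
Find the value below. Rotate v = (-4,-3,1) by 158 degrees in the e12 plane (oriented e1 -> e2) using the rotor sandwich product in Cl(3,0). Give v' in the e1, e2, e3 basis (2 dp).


Rotor R = cos(79deg) - sin(79deg)*e12
Rotation angle theta = 2 * 79 = 158 degrees in the e12 plane (e1 -> e2).
The component perpendicular to the plane (e3) is invariant: v'_3 = v3 = 1.00
cos(158deg) = -0.9272, sin(158deg) = 0.3746
v'_1 = v1*cos(theta) - v2*sin(theta) = -4*(-0.9272) - (-3)*0.3746 = 4.83
v'_2 = v1*sin(theta) + v2*cos(theta) = -4*0.3746 + (-3)*(-0.9272) = 1.28
v' = 4.83*e1 + 1.28*e2 + 1.00*e3


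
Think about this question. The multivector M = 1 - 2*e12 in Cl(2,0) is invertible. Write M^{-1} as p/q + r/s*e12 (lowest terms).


M = 1 - 2*e12, where e12^2 = -1.
Since M commutes with its reverse ~M = a - b*e12, M * ~M = a^2 - b^2*e12^2 = a^2 + b^2.
So M^{-1} = ~M / (a^2 + b^2) = (a - b*e12)/(a^2 + b^2).
a^2 + b^2 = 1 + 4 = 5
Scalar part = 1/5 = 1/5
Bivector coeff = 2/5 = 2/5
M^{-1} = 1/5 + 2/5*e12


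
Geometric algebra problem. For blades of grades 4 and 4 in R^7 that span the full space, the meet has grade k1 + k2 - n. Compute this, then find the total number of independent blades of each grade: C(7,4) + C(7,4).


Meet grade = grade(A) + grade(B) - n
= 4 + 4 - 7 = 1
C(7,4) = 35
C(7,4) = 35
dim_A + dim_B = 35 + 35 = 70


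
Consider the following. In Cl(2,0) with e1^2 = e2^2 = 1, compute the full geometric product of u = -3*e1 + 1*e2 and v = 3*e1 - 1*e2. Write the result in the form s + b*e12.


Expand: (-3*e1 + 1*e2)(3*e1 - 1*e2)
= (-3)*3*e1e1 + (-3)*(-1)*e1e2 + 1*3*e2e1 + 1*(-1)*e2e2
Using e1^2 = e2^2 = 1, e2e1 = -e1e2:
Scalar part s = (-3)*3 + 1*(-1) = -9 + (-1) = -10
Bivector part b = (-3)*(-1) - 1*3 = 3 - 3 = 0
uv = -10 + 0*e12


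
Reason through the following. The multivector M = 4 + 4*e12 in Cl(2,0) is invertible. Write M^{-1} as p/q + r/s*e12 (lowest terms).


M = 4 + 4*e12, where e12^2 = -1.
Since M commutes with its reverse ~M = a - b*e12, M * ~M = a^2 - b^2*e12^2 = a^2 + b^2.
So M^{-1} = ~M / (a^2 + b^2) = (a - b*e12)/(a^2 + b^2).
a^2 + b^2 = 16 + 16 = 32
Scalar part = 4/32 = 1/8
Bivector coeff = -4/32 = -1/8
M^{-1} = 1/8 - 1/8*e12


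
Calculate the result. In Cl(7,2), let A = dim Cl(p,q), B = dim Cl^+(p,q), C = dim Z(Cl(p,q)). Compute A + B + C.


n = 7 + 2 = 9
Total dim = 2^9 = 512
Even subalgebra dim = 2^8 = 256
n is odd, so center dim = 2
Sum = 512 + 256 + 2 = 770


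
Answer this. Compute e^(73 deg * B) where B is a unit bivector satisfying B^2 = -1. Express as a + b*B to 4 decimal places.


For a unit bivector B with B^2 = -1, the exponential series gives
e^(theta*B) = cos(theta) + sin(theta)*B (the GA analogue of Euler's formula).
theta = 73 degrees = 1.27409 rad
cos(73 deg) = 0.2924
sin(73 deg) = 0.9563
exp(theta*B) = 0.2924 + 0.9563*B


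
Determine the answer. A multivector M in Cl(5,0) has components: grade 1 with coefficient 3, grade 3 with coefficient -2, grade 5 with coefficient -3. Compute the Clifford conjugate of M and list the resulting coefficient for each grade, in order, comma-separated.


Clifford conjugate sign for grade k: (-1)^(k(k+1)/2)
Grade 1: (-1)^(1*2/2) = (-1)^1 = -1, coeff 3 -> -3
Grade 3: (-1)^(3*4/2) = (-1)^6 = 1, coeff -2 -> -2
Grade 5: (-1)^(5*6/2) = (-1)^15 = -1, coeff -3 -> 3
Conjugated coefficients: -3, -2, 3


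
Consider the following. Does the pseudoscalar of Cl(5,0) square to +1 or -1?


The pseudoscalar I = e1...e_n (product of all n generators) of Cl(p,q) satisfies I^2 = (-1)^(q + n(n-1)/2).
p = 5, q = 0, n = p + q = 5
n(n-1)/2 = 5 * 4 / 2 = 10
Exponent = q + n(n-1)/2 = 0 + 10 = 10
I^2 = (-1)^10 = +1


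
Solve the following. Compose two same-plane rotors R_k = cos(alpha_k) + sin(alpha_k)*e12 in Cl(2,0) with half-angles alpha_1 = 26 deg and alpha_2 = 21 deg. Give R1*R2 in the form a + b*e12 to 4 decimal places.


Same-plane rotors commute and their half-angles add:
R1*R2 = cos(a1 + a2) + sin(a1 + a2)*e12.
a1 + a2 = 26 + 21 = 47 deg
cos(47 deg) = 0.6820
sin(47 deg) = 0.7314
R1*R2 = 0.6820 + 0.7314*e12


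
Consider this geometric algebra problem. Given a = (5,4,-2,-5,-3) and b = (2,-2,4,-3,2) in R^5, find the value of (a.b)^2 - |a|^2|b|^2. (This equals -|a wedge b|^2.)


a . b = 5*2 + 4*(-2) + (-2)*4 + (-5)*(-3) + (-3)*2
= 10 + (-8) + (-8) + 15 + (-6) = 3
|a|^2 = 5^2 + 4^2 + (-2)^2 + (-5)^2 + (-3)^2 = 79
|b|^2 = 2^2 + (-2)^2 + 4^2 + (-3)^2 + 2^2 = 37
(a.b)^2 = 3^2 = 9
|a|^2 * |b|^2 = 79 * 37 = 2923
Result = 9 - 2923 = -2914


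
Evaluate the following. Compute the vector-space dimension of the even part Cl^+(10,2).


Even subalgebra dimension = 2^(n-1)
n = 10 + 2 = 12
2^(12 - 1) = 2^11 = 2048
Verification: sum of C(12,k) for even k = 1 + 66 + 495 + 924 + 495 + 66 + 1 = 2048
Result = 2048


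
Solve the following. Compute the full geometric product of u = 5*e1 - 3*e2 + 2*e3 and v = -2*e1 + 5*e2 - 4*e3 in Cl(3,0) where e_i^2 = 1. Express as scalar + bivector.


In Cl(3,0): e_i^2 = 1, e_ie_j = -e_je_i for i != j.
Scalar part = u . v = 5*(-2) + (-3)*5 + 2*(-4)
= -10 + (-15) + (-8) = -33
e12 coeff = 5*5 - (-3)*(-2) = 25 - 6 = 19
e13 coeff = 5*(-4) - 2*(-2) = -20 - (-4) = -16
e23 coeff = (-3)*(-4) - 2*5 = 12 - 10 = 2
uv = -33 + 19*e12 - 16*e13 + 2*e23


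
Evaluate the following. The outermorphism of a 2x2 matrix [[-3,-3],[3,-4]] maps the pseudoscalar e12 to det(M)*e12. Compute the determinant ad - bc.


The outermorphism of a linear map f sends e1^e2 to f(e1)^f(e2).
f(e1) = -3*e1 + 3*e2
f(e2) = -3*e1 - 4*e2
f(e1) ^ f(e2) = (-3*e1 + 3*e2) ^ (-3*e1 - 4*e2)
= (-3)*(-4)*e12 + 3*(-3)*e21
= (12 - (-9))*e12
= 21*e12
Coefficient = 21


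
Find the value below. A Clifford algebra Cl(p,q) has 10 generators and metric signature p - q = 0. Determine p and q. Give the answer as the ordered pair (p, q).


We need p + q = 10 and p - q = 0.
Adding: 2p = 10 + 0 = 10, so p = 5.
Then q = 10 - 5 = 5.
(p, q) = (5, 5)


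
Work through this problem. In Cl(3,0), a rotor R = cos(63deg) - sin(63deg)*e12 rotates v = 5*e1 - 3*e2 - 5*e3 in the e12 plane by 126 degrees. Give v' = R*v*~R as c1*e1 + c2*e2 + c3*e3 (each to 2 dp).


Rotor R = cos(63deg) - sin(63deg)*e12
Rotation angle theta = 2 * 63 = 126 degrees in the e12 plane (e1 -> e2).
The component perpendicular to the plane (e3) is invariant: v'_3 = v3 = -5.00
cos(126deg) = -0.5878, sin(126deg) = 0.8090
v'_1 = v1*cos(theta) - v2*sin(theta) = 5*(-0.5878) - (-3)*0.8090 = -0.51
v'_2 = v1*sin(theta) + v2*cos(theta) = 5*0.8090 + (-3)*(-0.5878) = 5.81
v' = -0.51*e1 + 5.81*e2 - 5.00*e3


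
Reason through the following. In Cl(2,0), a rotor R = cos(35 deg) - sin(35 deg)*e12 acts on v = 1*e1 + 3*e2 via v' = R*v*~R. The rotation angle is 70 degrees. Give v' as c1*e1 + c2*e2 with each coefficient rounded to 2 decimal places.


Rotor R = cos(35deg) - sin(35deg)*e12
Rotation angle theta = 2 * 35 = 70 degrees
v' = R*v*~R rotates v by theta.
cos(70deg) = 0.3420, sin(70deg) = 0.9397
v'_1 = 1*cos(70deg) - 3*sin(70deg)
= 1*0.3420 - 3*0.9397
= -2.48
v'_2 = 1*sin(70deg) + 3*cos(70deg)
= 1*0.9397 + 3*0.3420
= 1.97
v' = -2.48*e1 + 1.97*e2
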